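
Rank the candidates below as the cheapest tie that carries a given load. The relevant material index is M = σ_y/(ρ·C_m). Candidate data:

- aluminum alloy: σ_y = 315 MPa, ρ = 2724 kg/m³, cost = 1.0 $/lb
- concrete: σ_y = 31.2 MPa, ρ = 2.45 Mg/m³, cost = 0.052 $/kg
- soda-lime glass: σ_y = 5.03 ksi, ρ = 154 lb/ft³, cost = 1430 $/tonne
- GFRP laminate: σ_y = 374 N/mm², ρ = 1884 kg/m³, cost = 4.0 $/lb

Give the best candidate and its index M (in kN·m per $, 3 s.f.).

concrete, M = 245 kN·m per $

Convert each candidate to consistent units, then evaluate M:
  aluminum alloy: σ_y = 315.0 MPa, ρ = 2724 kg/m³, cost = 2.205 $/kg
  concrete: σ_y = 31.20 MPa, ρ = 2450 kg/m³, cost = 0.05200 $/kg
  soda-lime glass: σ_y = 34.68 MPa, ρ = 2467 kg/m³, cost = 1.430 $/kg
  GFRP laminate: σ_y = 374.0 MPa, ρ = 1884 kg/m³, cost = 8.818 $/kg
  concrete: M = 245 kN·m per $
  aluminum alloy: M = 52.5 kN·m per $
  GFRP laminate: M = 22.5 kN·m per $
  soda-lime glass: M = 9.83 kN·m per $
Concrete has the largest M.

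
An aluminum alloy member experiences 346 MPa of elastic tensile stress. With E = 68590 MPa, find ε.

E = 68590 MPa = 68.59 GPa = 68590 MPa.
ε = σ/E = 346 / 68590 = 5.04×10⁻³.

5.04×10⁻³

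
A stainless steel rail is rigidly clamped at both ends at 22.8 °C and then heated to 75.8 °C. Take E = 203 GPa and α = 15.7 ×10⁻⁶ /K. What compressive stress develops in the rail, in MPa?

ΔT = 53.00 K. Constrained thermal stress σ = E·α·ΔT = 203.0×10³ MPa × 15.7×10⁻⁶ × 53.00 = 169 MPa (compressive).

169 MPa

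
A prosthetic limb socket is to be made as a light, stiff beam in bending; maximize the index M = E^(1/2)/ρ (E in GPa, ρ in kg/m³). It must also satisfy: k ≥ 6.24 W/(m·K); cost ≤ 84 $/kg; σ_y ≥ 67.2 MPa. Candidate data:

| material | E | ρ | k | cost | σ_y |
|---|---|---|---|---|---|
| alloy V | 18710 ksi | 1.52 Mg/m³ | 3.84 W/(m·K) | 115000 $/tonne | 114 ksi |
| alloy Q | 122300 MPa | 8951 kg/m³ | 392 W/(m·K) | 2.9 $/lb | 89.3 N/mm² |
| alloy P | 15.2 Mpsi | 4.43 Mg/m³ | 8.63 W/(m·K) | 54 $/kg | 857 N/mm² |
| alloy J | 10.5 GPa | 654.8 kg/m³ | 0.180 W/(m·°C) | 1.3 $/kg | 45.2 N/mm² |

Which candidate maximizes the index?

Screen on constraints: k ≥ 6.24 W/(m·K); cost ≤ 84 $/kg; σ_y ≥ 67.2 MPa. Survivors: alloy Q, alloy P.
In SI units:
  alloy Q: E = 122.3 GPa, ρ = 8951 kg/m³
  alloy P: E = 104.8 GPa, ρ = 4430 kg/m³
  alloy P: M = 2.31×10⁻³
  alloy Q: M = 1.24×10⁻³
The maximum is for alloy P.

alloy P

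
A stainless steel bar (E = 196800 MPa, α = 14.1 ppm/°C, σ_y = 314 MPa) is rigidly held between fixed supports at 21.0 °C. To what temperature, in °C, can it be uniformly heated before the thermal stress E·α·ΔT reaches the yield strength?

134 °C

E = 196800 MPa = 196.8 GPa.
E·α·ΔT = 314.0 MPa ⇒ ΔT = 314.0 / (196.8×10³ × 14.1×10⁻⁶) = 113.2 K.
T = 21.0 + 113.2 = 134.2 °C.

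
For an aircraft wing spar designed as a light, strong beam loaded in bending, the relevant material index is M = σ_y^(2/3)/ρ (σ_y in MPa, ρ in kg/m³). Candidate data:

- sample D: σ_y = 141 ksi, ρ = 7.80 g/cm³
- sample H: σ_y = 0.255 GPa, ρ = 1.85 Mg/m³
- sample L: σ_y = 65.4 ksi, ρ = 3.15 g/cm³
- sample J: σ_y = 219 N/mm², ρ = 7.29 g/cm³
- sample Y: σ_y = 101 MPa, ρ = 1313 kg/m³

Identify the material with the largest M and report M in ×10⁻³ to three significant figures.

sample H, M = 21.7×10⁻³

Putting every candidate on a common basis:
  sample D: σ_y = 972.2 MPa, ρ = 7800 kg/m³
  sample H: σ_y = 255.0 MPa, ρ = 1850 kg/m³
  sample L: σ_y = 450.9 MPa, ρ = 3150 kg/m³
  sample J: σ_y = 219.0 MPa, ρ = 7290 kg/m³
  sample Y: σ_y = 101.0 MPa, ρ = 1313 kg/m³
  sample H: M = 21.7×10⁻³
  sample L: M = 18.7×10⁻³
  sample Y: M = 16.5×10⁻³
  sample D: M = 12.6×10⁻³
  sample J: M = 4.98×10⁻³
Sample H has the largest M.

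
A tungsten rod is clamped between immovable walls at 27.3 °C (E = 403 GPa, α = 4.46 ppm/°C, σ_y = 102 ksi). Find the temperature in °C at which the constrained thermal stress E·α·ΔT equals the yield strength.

419 °C

σ_y = 102 ksi = 703.3 MPa.
E·α·ΔT = 703.3 MPa ⇒ ΔT = 703.3 / (403.0×10³ × 4.46×10⁻⁶) = 391.3 K.
T = 27.3 + 391.3 = 418.6 °C.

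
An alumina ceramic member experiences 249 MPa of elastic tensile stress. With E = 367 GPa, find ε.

ε = σ/E = 249 / 367000 = 6.78×10⁻⁴.

6.78×10⁻⁴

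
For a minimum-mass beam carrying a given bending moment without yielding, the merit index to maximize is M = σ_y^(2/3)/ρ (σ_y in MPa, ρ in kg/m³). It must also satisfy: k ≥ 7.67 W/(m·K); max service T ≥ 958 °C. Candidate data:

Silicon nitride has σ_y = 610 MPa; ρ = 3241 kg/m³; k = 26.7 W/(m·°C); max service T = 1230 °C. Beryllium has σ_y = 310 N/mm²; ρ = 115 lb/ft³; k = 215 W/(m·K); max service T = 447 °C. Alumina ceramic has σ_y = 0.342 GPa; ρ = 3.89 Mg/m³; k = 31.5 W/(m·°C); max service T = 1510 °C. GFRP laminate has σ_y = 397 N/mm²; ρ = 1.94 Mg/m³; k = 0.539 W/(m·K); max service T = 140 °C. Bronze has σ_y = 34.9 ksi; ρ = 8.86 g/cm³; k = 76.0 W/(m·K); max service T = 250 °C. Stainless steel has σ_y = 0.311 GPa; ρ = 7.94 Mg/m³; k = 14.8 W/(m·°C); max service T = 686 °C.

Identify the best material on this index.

Screen on constraints: k ≥ 7.67 W/(m·K); max service T ≥ 958 °C. Survivors: silicon nitride, alumina ceramic.
Putting every candidate on a common basis:
  silicon nitride: σ_y = 610.0 MPa, ρ = 3241 kg/m³
  alumina ceramic: σ_y = 342.0 MPa, ρ = 3890 kg/m³
  silicon nitride: M = 22.2×10⁻³
  alumina ceramic: M = 12.6×10⁻³
Silicon nitride has the largest M.

silicon nitride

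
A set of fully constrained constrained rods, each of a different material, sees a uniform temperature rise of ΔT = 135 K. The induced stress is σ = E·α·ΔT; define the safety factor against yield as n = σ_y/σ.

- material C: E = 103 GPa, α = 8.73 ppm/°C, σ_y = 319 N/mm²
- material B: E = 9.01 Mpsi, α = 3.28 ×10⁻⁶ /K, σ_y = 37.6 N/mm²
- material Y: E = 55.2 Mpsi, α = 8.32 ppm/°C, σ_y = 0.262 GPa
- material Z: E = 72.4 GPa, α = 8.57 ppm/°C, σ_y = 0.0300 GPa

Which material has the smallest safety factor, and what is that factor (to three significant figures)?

In consistent units (E in GPa, α in ×10⁻⁶/K, σ_y in MPa):
  material C: E = 103.0, α = 8.73, σ_y = 319.0 → σ = 121 MPa, n = 2.63
  material B: E = 62.12, α = 3.28, σ_y = 37.60 → σ = 27.5 MPa, n = 1.37
  material Y: E = 380.6, α = 8.32, σ_y = 262.0 → σ = 427 MPa, n = 0.613
  material Z: E = 72.40, α = 8.57, σ_y = 30.00 → σ = 83.8 MPa, n = 0.358
Smallest n: material Z with n = 0.358.

material Z, n = 0.358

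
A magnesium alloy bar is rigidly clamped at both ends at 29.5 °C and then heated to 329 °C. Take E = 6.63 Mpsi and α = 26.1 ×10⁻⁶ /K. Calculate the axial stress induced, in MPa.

357 MPa

E = 6.63 Mpsi = 45.71 GPa.
ΔT = 299.5 K. Constrained thermal stress σ = E·α·ΔT = 45.71×10³ MPa × 26.1×10⁻⁶ × 299.5 = 357 MPa (compressive).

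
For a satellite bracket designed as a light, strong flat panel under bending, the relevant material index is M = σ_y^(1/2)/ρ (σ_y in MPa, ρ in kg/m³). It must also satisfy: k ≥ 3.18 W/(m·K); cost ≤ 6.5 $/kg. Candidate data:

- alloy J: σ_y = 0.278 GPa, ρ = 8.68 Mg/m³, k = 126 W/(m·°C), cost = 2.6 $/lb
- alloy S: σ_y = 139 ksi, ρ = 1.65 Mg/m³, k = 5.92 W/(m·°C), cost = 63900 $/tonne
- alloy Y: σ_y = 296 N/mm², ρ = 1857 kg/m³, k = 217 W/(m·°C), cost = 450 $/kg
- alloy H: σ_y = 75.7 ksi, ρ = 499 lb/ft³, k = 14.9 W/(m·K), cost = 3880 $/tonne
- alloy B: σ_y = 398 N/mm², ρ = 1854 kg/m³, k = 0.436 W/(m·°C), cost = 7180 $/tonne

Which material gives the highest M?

alloy H

Screen on constraints: k ≥ 3.18 W/(m·K); cost ≤ 6.5 $/kg. Survivors: alloy J, alloy H.
After converting to SI:
  alloy J: σ_y = 278.0 MPa, ρ = 8680 kg/m³
  alloy H: σ_y = 521.9 MPa, ρ = 7993 kg/m³
  alloy H: M = 2.86×10⁻³
  alloy J: M = 1.92×10⁻³
The maximum is for alloy H.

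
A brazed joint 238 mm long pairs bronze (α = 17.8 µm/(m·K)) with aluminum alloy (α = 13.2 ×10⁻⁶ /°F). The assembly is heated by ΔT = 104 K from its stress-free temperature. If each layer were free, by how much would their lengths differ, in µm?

aluminum alloy: α = 13.2×10⁻⁶/°F × 9/5 = 23.8×10⁻⁶/K.
Δα = |17.8 − 23.8|×10⁻⁶/K = 5.96×10⁻⁶/K.
ΔL_mismatch = Δα·L·ΔT = 5.96×10⁻⁶ × 238.0 mm × 104.0 K = 148 µm.

148 µm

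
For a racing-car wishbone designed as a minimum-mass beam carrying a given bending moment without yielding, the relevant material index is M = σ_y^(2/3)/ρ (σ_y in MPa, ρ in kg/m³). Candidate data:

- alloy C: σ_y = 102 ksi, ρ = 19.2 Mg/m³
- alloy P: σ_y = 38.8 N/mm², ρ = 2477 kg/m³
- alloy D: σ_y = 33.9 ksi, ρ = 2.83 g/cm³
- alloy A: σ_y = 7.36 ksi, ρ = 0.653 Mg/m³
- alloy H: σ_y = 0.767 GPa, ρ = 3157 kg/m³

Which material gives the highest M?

alloy H

Convert each candidate to consistent units, then evaluate M:
  alloy C: σ_y = 703.3 MPa, ρ = 19200 kg/m³
  alloy P: σ_y = 38.80 MPa, ρ = 2477 kg/m³
  alloy D: σ_y = 233.7 MPa, ρ = 2830 kg/m³
  alloy A: σ_y = 50.75 MPa, ρ = 653.0 kg/m³
  alloy H: σ_y = 767.0 MPa, ρ = 3157 kg/m³
  alloy H: M = 26.5×10⁻³
  alloy A: M = 21.0×10⁻³
  alloy D: M = 13.4×10⁻³
  alloy P: M = 4.63×10⁻³
  alloy C: M = 4.12×10⁻³
Alloy H ranks first.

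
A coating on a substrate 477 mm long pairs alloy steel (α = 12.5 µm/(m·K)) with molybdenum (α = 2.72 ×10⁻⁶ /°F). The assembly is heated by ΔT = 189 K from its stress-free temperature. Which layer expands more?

alloy steel

molybdenum: α = 2.72×10⁻⁶/°F × 9/5 = 4.90×10⁻⁶/K.
α(alloy steel) = 12.5×10⁻⁶/K vs α(molybdenum) = 4.90×10⁻⁶/K.
Higher α expands more for the same ΔT: alloy steel.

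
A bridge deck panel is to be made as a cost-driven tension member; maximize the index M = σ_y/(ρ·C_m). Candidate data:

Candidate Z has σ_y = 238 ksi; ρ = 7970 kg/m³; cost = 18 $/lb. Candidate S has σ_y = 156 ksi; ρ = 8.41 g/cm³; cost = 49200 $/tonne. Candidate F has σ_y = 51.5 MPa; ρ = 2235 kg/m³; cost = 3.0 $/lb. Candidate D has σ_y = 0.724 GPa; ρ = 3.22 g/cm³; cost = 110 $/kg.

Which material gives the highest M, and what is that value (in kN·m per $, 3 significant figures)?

candidate Z, M = 5.19 kN·m per $

Convert each candidate to consistent units, then evaluate M:
  candidate Z: σ_y = 1641 MPa, ρ = 7970 kg/m³, cost = 39.68 $/kg
  candidate S: σ_y = 1076 MPa, ρ = 8410 kg/m³, cost = 49.20 $/kg
  candidate F: σ_y = 51.50 MPa, ρ = 2235 kg/m³, cost = 6.614 $/kg
  candidate D: σ_y = 724.0 MPa, ρ = 3220 kg/m³, cost = 110.0 $/kg
  candidate Z: M = 5.19 kN·m per $
  candidate F: M = 3.48 kN·m per $
  candidate S: M = 2.60 kN·m per $
  candidate D: M = 2.04 kN·m per $
Candidate Z has the largest M.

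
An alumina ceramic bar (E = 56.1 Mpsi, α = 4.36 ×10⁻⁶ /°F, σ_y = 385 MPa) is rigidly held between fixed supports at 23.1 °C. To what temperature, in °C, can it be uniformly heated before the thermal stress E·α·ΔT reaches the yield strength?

E = 56.1 Mpsi = 386.8 GPa.
α = 4.36×10⁻⁶/°F × 9/5 = 7.85×10⁻⁶/K.
E·α·ΔT = 385.0 MPa ⇒ ΔT = 385.0 / (386.8×10³ × 7.85×10⁻⁶) = 126.8 K.
T = 23.1 + 126.8 = 149.9 °C.

150 °C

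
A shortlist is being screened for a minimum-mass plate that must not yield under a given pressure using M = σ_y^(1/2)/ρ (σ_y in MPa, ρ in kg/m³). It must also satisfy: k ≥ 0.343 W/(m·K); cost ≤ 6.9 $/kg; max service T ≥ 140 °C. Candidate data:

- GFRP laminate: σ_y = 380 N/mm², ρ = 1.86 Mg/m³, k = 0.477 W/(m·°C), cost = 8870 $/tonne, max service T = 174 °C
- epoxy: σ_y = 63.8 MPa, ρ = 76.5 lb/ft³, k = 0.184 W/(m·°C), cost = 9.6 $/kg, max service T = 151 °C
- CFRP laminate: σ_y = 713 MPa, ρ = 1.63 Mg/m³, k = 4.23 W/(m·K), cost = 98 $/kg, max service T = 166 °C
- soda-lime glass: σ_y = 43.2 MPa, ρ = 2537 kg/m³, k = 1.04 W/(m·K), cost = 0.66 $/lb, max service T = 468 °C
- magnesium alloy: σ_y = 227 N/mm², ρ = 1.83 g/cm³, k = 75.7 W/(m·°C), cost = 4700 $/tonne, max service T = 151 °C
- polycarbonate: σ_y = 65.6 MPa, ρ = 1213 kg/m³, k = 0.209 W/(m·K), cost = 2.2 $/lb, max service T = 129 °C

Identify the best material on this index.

magnesium alloy

Screen on constraints: k ≥ 0.343 W/(m·K); cost ≤ 6.9 $/kg; max service T ≥ 140 °C. Survivors: soda-lime glass, magnesium alloy.
Normalizing units and computing the index:
  soda-lime glass: σ_y = 43.20 MPa, ρ = 2537 kg/m³
  magnesium alloy: σ_y = 227.0 MPa, ρ = 1830 kg/m³
  magnesium alloy: M = 8.23×10⁻³
  soda-lime glass: M = 2.59×10⁻³
The maximum is for magnesium alloy.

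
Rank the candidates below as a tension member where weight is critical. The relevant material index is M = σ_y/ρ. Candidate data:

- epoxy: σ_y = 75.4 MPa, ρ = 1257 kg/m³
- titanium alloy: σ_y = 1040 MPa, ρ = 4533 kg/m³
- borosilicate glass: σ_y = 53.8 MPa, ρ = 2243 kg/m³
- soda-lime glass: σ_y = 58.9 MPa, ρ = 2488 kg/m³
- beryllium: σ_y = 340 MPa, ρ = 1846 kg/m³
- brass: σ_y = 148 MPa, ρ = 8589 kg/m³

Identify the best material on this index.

Computing M directly (units already consistent):
  titanium alloy: M = 229 kN·m/kg
  beryllium: M = 184 kN·m/kg
  epoxy: M = 60.0 kN·m/kg
  borosilicate glass: M = 24.0 kN·m/kg
  soda-lime glass: M = 23.7 kN·m/kg
  brass: M = 17.2 kN·m/kg
Titanium alloy has the largest M.

titanium alloy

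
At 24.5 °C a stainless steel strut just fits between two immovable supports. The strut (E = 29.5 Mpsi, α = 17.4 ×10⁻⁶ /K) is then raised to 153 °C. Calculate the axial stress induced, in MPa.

455 MPa

E = 29.5 Mpsi = 203.4 GPa.
ΔT = 128.5 K. Constrained thermal stress σ = E·α·ΔT = 203.4×10³ MPa × 17.4×10⁻⁶ × 128.5 = 455 MPa (compressive).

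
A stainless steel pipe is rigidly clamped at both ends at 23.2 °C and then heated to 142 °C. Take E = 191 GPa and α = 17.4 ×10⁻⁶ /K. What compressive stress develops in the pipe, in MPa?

395 MPa

ΔT = 118.8 K. Constrained thermal stress σ = E·α·ΔT = 191.0×10³ MPa × 17.4×10⁻⁶ × 118.8 = 395 MPa (compressive).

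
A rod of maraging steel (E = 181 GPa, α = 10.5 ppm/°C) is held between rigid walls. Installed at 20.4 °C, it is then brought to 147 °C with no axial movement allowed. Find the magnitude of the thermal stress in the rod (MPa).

241 MPa

ΔT = 126.6 K. Constrained thermal stress σ = E·α·ΔT = 181.0×10³ MPa × 10.5×10⁻⁶ × 126.6 = 241 MPa (compressive).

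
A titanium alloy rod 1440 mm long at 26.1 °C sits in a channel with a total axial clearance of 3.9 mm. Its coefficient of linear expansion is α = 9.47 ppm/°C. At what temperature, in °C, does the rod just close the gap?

312 °C

α·L₀·ΔT = 3.9 mm ⇒ ΔT = 3.9 / (9.47×10⁻⁶ × 1440.0) = 286.0 K.
T = 26.1 + 286.0 = 312.1 °C.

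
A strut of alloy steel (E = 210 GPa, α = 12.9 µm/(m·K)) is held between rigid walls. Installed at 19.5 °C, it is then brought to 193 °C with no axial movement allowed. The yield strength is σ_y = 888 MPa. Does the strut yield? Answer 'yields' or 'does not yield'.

ΔT = 173.5 K. Constrained thermal stress σ = E·α·ΔT = 210.0×10³ MPa × 12.9×10⁻⁶ × 173.5 = 470 MPa (compressive).
Compare to σ_y = 888 MPa: σ < σ_y, so it does not yield.

does not yield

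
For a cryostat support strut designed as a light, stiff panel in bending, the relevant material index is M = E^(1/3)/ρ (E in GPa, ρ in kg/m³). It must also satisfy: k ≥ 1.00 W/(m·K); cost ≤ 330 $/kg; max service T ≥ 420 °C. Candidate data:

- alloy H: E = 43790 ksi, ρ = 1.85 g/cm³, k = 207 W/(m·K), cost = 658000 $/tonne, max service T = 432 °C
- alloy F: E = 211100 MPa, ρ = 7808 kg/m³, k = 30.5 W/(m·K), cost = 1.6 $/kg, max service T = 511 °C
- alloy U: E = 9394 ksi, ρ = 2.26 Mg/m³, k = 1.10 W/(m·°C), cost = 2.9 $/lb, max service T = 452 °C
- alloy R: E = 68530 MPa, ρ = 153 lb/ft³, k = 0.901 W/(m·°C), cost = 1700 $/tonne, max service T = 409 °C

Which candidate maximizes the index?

alloy U

Screen on constraints: k ≥ 1.00 W/(m·K); cost ≤ 330 $/kg; max service T ≥ 420 °C. Survivors: alloy F, alloy U.
Normalizing units and computing the index:
  alloy F: E = 211.1 GPa, ρ = 7808 kg/m³
  alloy U: E = 64.77 GPa, ρ = 2260 kg/m³
  alloy U: M = 1.78×10⁻³
  alloy F: M = 0.763×10⁻³
Alloy U ranks first.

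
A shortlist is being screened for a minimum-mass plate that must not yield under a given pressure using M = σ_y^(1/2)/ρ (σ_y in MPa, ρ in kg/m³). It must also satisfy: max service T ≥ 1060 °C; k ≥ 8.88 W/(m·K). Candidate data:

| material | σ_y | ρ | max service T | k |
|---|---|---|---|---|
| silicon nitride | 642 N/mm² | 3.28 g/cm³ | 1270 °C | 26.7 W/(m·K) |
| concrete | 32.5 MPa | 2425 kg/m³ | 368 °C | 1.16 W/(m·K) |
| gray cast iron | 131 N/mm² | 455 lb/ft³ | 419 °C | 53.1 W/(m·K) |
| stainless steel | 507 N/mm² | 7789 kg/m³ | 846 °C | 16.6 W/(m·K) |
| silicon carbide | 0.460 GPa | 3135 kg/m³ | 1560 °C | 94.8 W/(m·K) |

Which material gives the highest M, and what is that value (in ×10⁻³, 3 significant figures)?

Screen on constraints: max service T ≥ 1060 °C; k ≥ 8.88 W/(m·K). Survivors: silicon nitride, silicon carbide.
Convert each candidate to consistent units, then evaluate M:
  silicon nitride: σ_y = 642.0 MPa, ρ = 3280 kg/m³
  silicon carbide: σ_y = 460.0 MPa, ρ = 3135 kg/m³
  silicon nitride: M = 7.72×10⁻³
  silicon carbide: M = 6.84×10⁻³
The maximum is for silicon nitride.

silicon nitride, M = 7.72×10⁻³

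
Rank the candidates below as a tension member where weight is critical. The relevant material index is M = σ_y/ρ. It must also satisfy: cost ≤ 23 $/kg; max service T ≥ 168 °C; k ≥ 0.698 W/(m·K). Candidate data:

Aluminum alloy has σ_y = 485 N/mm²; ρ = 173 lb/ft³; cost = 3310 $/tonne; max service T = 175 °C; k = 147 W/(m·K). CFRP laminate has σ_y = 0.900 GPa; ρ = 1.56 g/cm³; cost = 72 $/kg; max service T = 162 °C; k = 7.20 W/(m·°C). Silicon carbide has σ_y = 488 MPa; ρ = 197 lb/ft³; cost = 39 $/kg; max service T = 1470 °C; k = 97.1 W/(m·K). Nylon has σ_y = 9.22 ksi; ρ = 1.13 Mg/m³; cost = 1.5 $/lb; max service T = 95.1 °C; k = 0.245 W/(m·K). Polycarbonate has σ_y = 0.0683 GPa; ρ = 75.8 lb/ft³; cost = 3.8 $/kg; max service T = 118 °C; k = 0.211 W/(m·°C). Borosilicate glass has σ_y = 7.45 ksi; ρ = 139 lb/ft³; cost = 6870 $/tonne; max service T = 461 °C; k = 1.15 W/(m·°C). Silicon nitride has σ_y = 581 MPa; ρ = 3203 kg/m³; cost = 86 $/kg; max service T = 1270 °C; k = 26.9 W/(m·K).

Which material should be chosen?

Screen on constraints: cost ≤ 23 $/kg; max service T ≥ 168 °C; k ≥ 0.698 W/(m·K). Survivors: aluminum alloy, borosilicate glass.
Convert each candidate to consistent units, then evaluate M:
  aluminum alloy: σ_y = 485.0 MPa, ρ = 2771 kg/m³
  borosilicate glass: σ_y = 51.37 MPa, ρ = 2227 kg/m³
  aluminum alloy: M = 175 kN·m/kg
  borosilicate glass: M = 23.1 kN·m/kg
Aluminum alloy has the largest M.

aluminum alloy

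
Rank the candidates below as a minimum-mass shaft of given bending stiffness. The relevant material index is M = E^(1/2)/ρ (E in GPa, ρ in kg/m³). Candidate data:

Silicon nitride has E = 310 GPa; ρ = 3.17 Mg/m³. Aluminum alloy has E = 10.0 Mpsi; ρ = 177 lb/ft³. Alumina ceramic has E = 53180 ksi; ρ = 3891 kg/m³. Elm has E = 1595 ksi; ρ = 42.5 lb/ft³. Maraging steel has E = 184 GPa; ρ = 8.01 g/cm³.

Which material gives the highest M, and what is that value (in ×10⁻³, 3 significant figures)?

silicon nitride, M = 5.55×10⁻³

Normalizing units and computing the index:
  silicon nitride: E = 310.0 GPa, ρ = 3170 kg/m³
  aluminum alloy: E = 68.95 GPa, ρ = 2835 kg/m³
  alumina ceramic: E = 366.7 GPa, ρ = 3891 kg/m³
  elm: E = 11.00 GPa, ρ = 680.8 kg/m³
  maraging steel: E = 184.0 GPa, ρ = 8010 kg/m³
  silicon nitride: M = 5.55×10⁻³
  alumina ceramic: M = 4.92×10⁻³
  elm: M = 4.87×10⁻³
  aluminum alloy: M = 2.93×10⁻³
  maraging steel: M = 1.69×10⁻³
Highest index: silicon nitride.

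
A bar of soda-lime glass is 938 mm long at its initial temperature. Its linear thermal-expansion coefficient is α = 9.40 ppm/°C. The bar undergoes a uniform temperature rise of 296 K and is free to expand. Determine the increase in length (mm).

2.61 mm

ΔL = α·L₀·ΔT = 9.40×10⁻⁶ × 938 mm × 296.0 K = 2.61 mm.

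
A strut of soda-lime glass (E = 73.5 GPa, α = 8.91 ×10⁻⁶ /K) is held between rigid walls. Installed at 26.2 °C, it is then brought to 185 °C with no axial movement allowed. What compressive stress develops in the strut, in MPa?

104 MPa

ΔT = 158.8 K. Constrained thermal stress σ = E·α·ΔT = 73.50×10³ MPa × 8.91×10⁻⁶ × 158.8 = 104 MPa (compressive).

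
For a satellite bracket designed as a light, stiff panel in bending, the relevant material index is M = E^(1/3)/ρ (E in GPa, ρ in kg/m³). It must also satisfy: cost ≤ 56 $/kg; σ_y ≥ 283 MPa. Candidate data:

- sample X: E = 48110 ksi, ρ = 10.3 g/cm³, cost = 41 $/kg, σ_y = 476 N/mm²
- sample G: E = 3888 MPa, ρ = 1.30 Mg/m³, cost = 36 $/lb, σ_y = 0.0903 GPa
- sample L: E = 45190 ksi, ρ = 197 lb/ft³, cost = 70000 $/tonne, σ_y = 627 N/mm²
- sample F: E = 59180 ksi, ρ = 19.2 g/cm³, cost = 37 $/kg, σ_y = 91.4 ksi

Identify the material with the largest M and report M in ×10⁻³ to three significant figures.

Screen on constraints: cost ≤ 56 $/kg; σ_y ≥ 283 MPa. Survivors: sample X, sample F.
Convert each candidate to consistent units, then evaluate M:
  sample X: E = 331.7 GPa, ρ = 10300 kg/m³
  sample F: E = 408.0 GPa, ρ = 19200 kg/m³
  sample X: M = 0.672×10⁻³
  sample F: M = 0.386×10⁻³
Sample X ranks first.

sample X, M = 0.672×10⁻³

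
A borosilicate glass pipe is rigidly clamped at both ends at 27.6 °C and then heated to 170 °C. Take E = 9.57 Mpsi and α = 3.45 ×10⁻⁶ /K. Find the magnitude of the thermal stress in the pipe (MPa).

32.4 MPa

E = 9.57 Mpsi = 65.98 GPa.
ΔT = 142.4 K. Constrained thermal stress σ = E·α·ΔT = 65.98×10³ MPa × 3.45×10⁻⁶ × 142.4 = 32.4 MPa (compressive).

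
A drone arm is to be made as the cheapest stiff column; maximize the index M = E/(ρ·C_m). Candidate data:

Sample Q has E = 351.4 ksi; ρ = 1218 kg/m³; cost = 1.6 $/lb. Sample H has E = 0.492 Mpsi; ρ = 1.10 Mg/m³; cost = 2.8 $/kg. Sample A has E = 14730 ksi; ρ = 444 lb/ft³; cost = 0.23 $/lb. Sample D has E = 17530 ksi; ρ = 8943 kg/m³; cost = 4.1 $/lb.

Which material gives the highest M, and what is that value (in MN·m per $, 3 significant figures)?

Normalizing units and computing the index:
  sample Q: E = 2.423 GPa, ρ = 1218 kg/m³, cost = 3.527 $/kg
  sample H: E = 3.392 GPa, ρ = 1100 kg/m³, cost = 2.800 $/kg
  sample A: E = 101.6 GPa, ρ = 7112 kg/m³, cost = 0.5071 $/kg
  sample D: E = 120.9 GPa, ρ = 8943 kg/m³, cost = 9.039 $/kg
  sample A: M = 28.2 MN·m per $
  sample D: M = 1.50 MN·m per $
  sample H: M = 1.10 MN·m per $
  sample Q: M = 0.564 MN·m per $
Sample A has the largest M.

sample A, M = 28.2 MN·m per $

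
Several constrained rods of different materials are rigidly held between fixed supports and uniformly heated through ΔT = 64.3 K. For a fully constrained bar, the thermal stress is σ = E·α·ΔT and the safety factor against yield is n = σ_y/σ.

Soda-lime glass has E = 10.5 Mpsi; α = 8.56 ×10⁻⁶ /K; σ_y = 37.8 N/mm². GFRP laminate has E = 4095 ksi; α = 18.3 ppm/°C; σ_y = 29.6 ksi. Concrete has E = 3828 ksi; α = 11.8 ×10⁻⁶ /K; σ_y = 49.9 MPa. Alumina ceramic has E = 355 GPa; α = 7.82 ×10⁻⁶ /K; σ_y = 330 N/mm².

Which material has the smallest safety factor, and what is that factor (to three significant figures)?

soda-lime glass, n = 0.949

Per material, after unit conversion:
  soda-lime glass: E = 72.39, α = 8.56, σ_y = 37.80 → σ = 39.8 MPa, n = 0.949
  GFRP laminate: E = 28.23, α = 18.3, σ_y = 204.1 → σ = 33.2 MPa, n = 6.14
  concrete: E = 26.39, α = 11.8, σ_y = 49.90 → σ = 20.0 MPa, n = 2.49
  alumina ceramic: E = 355.0, α = 7.82, σ_y = 330.0 → σ = 179 MPa, n = 1.85
Smallest n: soda-lime glass with n = 0.949.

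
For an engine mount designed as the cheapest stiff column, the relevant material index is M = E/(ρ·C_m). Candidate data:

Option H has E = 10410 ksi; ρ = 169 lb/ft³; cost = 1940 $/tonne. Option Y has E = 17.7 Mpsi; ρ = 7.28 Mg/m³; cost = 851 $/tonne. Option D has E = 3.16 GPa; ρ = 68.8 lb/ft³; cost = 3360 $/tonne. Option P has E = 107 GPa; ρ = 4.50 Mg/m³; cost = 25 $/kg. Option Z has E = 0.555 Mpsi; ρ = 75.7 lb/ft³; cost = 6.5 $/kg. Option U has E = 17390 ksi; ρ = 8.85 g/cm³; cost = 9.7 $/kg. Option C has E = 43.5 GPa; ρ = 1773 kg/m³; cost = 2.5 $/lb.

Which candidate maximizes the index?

option Y

After converting to SI:
  option H: E = 71.77 GPa, ρ = 2707 kg/m³, cost = 1.940 $/kg
  option Y: E = 122.0 GPa, ρ = 7280 kg/m³, cost = 0.8510 $/kg
  option D: E = 3.160 GPa, ρ = 1102 kg/m³, cost = 3.360 $/kg
  option P: E = 107.0 GPa, ρ = 4500 kg/m³, cost = 25.00 $/kg
  option Z: E = 3.827 GPa, ρ = 1213 kg/m³, cost = 6.500 $/kg
  option U: E = 119.9 GPa, ρ = 8850 kg/m³, cost = 9.700 $/kg
  option C: E = 43.50 GPa, ρ = 1773 kg/m³, cost = 5.511 $/kg
  option Y: M = 19.7 MN·m per $
  option H: M = 13.7 MN·m per $
  option C: M = 4.45 MN·m per $
  option U: M = 1.40 MN·m per $
  option P: M = 0.951 MN·m per $
  option D: M = 0.853 MN·m per $
  option Z: M = 0.485 MN·m per $
Highest index: option Y.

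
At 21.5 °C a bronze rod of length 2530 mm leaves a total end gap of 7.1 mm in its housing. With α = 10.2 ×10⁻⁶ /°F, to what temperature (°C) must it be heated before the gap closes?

α = 10.2×10⁻⁶/°F × 9/5 = 18.4×10⁻⁶/K.
α·L₀·ΔT = 7.1 mm ⇒ ΔT = 7.1 / (18.4×10⁻⁶ × 2530.0) = 152.8 K.
T = 21.5 + 152.8 = 174.3 °C.

174 °C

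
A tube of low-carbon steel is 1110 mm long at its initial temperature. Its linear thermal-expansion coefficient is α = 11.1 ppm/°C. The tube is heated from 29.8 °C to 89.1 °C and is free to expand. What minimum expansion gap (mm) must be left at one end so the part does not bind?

ΔT = 89.1 − 29.8 = 59.30 K.
ΔL = α·L₀·ΔT = 11.1×10⁻⁶ × 1110 mm × 59.30 K = 0.731 mm.

0.731 mm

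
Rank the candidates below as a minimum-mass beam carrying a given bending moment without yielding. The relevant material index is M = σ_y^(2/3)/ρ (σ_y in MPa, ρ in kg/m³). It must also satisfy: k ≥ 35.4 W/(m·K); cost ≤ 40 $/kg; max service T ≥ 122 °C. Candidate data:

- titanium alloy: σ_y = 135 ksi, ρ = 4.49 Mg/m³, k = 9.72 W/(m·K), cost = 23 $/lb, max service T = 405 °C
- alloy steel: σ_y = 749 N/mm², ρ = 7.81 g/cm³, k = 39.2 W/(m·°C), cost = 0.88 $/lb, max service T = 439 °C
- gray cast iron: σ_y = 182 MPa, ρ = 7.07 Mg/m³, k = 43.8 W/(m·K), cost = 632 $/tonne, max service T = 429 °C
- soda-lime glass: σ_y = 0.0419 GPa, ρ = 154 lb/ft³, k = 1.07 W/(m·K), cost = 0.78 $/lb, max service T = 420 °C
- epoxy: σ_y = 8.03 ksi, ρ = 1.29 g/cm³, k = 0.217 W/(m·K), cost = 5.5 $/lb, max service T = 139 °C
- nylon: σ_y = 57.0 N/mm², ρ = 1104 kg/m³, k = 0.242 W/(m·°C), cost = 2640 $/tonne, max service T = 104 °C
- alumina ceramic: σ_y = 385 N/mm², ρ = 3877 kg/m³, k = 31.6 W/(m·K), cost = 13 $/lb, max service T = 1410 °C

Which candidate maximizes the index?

Screen on constraints: k ≥ 35.4 W/(m·K); cost ≤ 40 $/kg; max service T ≥ 122 °C. Survivors: alloy steel, gray cast iron.
Putting every candidate on a common basis:
  alloy steel: σ_y = 749.0 MPa, ρ = 7810 kg/m³
  gray cast iron: σ_y = 182.0 MPa, ρ = 7070 kg/m³
  alloy steel: M = 10.6×10⁻³
  gray cast iron: M = 4.54×10⁻³
Alloy steel has the largest M.

alloy steel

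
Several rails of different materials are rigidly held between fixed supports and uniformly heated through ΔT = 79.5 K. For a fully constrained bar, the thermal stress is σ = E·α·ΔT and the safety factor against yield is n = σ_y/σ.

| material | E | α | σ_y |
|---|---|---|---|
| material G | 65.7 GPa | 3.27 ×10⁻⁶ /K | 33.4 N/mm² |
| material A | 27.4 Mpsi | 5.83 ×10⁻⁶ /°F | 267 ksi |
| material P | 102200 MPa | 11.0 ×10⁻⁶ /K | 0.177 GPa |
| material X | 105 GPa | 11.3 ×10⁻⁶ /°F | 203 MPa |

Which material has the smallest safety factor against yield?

Per material, after unit conversion:
  material G: E = 65.70, α = 3.27, σ_y = 33.40 → σ = 17.1 MPa, n = 1.96
  material A: E = 188.9, α = 10.5, σ_y = 1841 → σ = 158 MPa, n = 11.7
  material P: E = 102.2, α = 11.0, σ_y = 177.0 → σ = 89.4 MPa, n = 1.98
  material X: E = 105.0, α = 20.3, σ_y = 203.0 → σ = 170 MPa, n = 1.20
Smallest n: material X with n = 1.20.

material X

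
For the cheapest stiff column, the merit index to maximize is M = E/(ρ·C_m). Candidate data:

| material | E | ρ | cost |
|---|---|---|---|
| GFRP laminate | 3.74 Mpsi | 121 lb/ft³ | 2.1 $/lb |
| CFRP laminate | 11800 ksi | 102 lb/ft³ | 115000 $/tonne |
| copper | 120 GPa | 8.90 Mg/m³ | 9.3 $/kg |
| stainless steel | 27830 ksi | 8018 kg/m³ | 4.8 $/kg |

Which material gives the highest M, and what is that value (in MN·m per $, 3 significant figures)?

stainless steel, M = 4.99 MN·m per $

Putting every candidate on a common basis:
  GFRP laminate: E = 25.79 GPa, ρ = 1938 kg/m³, cost = 4.630 $/kg
  CFRP laminate: E = 81.36 GPa, ρ = 1634 kg/m³, cost = 115.0 $/kg
  copper: E = 120.0 GPa, ρ = 8900 kg/m³, cost = 9.300 $/kg
  stainless steel: E = 191.9 GPa, ρ = 8018 kg/m³, cost = 4.800 $/kg
  stainless steel: M = 4.99 MN·m per $
  GFRP laminate: M = 2.87 MN·m per $
  copper: M = 1.45 MN·m per $
  CFRP laminate: M = 0.433 MN·m per $
Stainless steel ranks first.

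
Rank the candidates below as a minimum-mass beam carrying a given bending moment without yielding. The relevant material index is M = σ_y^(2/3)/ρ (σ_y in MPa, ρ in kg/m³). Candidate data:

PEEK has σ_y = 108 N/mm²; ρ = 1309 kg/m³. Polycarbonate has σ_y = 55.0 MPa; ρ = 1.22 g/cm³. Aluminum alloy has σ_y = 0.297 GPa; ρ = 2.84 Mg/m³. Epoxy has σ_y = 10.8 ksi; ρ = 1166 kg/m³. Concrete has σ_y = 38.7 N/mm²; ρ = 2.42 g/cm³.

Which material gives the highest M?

PEEK

Normalizing units and computing the index:
  PEEK: σ_y = 108.0 MPa, ρ = 1309 kg/m³
  polycarbonate: σ_y = 55.00 MPa, ρ = 1220 kg/m³
  aluminum alloy: σ_y = 297.0 MPa, ρ = 2840 kg/m³
  epoxy: σ_y = 74.46 MPa, ρ = 1166 kg/m³
  concrete: σ_y = 38.70 MPa, ρ = 2420 kg/m³
  PEEK: M = 17.3×10⁻³
  aluminum alloy: M = 15.7×10⁻³
  epoxy: M = 15.2×10⁻³
  polycarbonate: M = 11.9×10⁻³
  concrete: M = 4.73×10⁻³
PEEK ranks first.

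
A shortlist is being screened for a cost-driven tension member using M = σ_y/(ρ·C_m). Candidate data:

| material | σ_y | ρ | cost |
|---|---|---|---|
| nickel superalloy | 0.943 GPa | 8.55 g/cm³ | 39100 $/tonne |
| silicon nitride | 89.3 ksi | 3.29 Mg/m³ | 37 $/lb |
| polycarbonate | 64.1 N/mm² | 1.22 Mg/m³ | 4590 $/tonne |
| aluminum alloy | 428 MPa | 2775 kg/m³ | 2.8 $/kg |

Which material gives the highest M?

Normalizing units and computing the index:
  nickel superalloy: σ_y = 943.0 MPa, ρ = 8550 kg/m³, cost = 39.10 $/kg
  silicon nitride: σ_y = 615.7 MPa, ρ = 3290 kg/m³, cost = 81.57 $/kg
  polycarbonate: σ_y = 64.10 MPa, ρ = 1220 kg/m³, cost = 4.590 $/kg
  aluminum alloy: σ_y = 428.0 MPa, ρ = 2775 kg/m³, cost = 2.800 $/kg
  aluminum alloy: M = 55.1 kN·m per $
  polycarbonate: M = 11.4 kN·m per $
  nickel superalloy: M = 2.82 kN·m per $
  silicon nitride: M = 2.29 kN·m per $
Highest index: aluminum alloy.

aluminum alloy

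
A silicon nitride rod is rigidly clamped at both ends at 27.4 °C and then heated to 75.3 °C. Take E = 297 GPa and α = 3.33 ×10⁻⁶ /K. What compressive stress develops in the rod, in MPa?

ΔT = 47.90 K. Constrained thermal stress σ = E·α·ΔT = 297.0×10³ MPa × 3.33×10⁻⁶ × 47.90 = 47.4 MPa (compressive).

47.4 MPa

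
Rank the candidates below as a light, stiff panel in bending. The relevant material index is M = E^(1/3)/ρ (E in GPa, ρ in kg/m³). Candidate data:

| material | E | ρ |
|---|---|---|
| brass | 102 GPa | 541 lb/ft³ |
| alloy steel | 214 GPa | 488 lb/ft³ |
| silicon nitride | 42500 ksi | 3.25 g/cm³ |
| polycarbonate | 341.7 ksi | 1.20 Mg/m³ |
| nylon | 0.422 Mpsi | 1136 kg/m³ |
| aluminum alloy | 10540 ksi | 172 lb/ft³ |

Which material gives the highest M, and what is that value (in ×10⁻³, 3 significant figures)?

After converting to SI:
  brass: E = 102.0 GPa, ρ = 8666 kg/m³
  alloy steel: E = 214.0 GPa, ρ = 7817 kg/m³
  silicon nitride: E = 293.0 GPa, ρ = 3250 kg/m³
  polycarbonate: E = 2.356 GPa, ρ = 1200 kg/m³
  nylon: E = 2.910 GPa, ρ = 1136 kg/m³
  aluminum alloy: E = 72.67 GPa, ρ = 2755 kg/m³
  silicon nitride: M = 2.04×10⁻³
  aluminum alloy: M = 1.51×10⁻³
  nylon: M = 1.26×10⁻³
  polycarbonate: M = 1.11×10⁻³
  alloy steel: M = 0.765×10⁻³
  brass: M = 0.539×10⁻³
Silicon nitride ranks first.

silicon nitride, M = 2.04×10⁻³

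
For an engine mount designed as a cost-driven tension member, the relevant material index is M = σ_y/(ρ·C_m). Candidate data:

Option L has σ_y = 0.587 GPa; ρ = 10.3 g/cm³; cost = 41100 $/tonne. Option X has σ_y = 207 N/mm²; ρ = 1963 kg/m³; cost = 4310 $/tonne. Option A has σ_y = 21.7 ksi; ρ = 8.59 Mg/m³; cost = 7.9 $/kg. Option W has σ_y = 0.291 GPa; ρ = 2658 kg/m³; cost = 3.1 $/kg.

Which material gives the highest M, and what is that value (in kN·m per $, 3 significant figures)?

Normalizing units and computing the index:
  option L: σ_y = 587.0 MPa, ρ = 10300 kg/m³, cost = 41.10 $/kg
  option X: σ_y = 207.0 MPa, ρ = 1963 kg/m³, cost = 4.310 $/kg
  option A: σ_y = 149.6 MPa, ρ = 8590 kg/m³, cost = 7.900 $/kg
  option W: σ_y = 291.0 MPa, ρ = 2658 kg/m³, cost = 3.100 $/kg
  option W: M = 35.3 kN·m per $
  option X: M = 24.5 kN·m per $
  option A: M = 2.20 kN·m per $
  option L: M = 1.39 kN·m per $
Option W ranks first.

option W, M = 35.3 kN·m per $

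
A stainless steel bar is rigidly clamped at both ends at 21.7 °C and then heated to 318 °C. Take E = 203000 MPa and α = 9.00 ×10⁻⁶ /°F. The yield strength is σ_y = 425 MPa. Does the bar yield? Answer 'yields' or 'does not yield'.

E = 203000 MPa = 203.0 GPa.
α = 9.00×10⁻⁶/°F × 9/5 = 16.2×10⁻⁶/K.
ΔT = 296.3 K. Constrained thermal stress σ = E·α·ΔT = 203.0×10³ MPa × 16.2×10⁻⁶ × 296.3 = 974 MPa (compressive).
Compare to σ_y = 425 MPa: σ ≥ σ_y, so it yields.

yields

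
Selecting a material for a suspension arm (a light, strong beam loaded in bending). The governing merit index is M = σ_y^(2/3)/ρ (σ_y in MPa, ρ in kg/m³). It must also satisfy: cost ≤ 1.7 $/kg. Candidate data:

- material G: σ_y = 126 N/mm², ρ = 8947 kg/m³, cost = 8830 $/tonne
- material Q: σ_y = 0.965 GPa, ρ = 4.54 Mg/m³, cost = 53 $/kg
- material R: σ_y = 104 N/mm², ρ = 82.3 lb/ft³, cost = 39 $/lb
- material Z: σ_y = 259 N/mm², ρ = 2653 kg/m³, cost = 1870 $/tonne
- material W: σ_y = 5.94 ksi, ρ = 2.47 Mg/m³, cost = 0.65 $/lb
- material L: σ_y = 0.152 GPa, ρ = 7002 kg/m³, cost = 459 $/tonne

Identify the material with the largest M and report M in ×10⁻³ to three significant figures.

material W, M = 4.81×10⁻³

Screen on constraints: cost ≤ 1.7 $/kg. Survivors: material W, material L.
After converting to SI:
  material W: σ_y = 40.95 MPa, ρ = 2470 kg/m³
  material L: σ_y = 152.0 MPa, ρ = 7002 kg/m³
  material W: M = 4.81×10⁻³
  material L: M = 4.07×10⁻³
Highest index: material W.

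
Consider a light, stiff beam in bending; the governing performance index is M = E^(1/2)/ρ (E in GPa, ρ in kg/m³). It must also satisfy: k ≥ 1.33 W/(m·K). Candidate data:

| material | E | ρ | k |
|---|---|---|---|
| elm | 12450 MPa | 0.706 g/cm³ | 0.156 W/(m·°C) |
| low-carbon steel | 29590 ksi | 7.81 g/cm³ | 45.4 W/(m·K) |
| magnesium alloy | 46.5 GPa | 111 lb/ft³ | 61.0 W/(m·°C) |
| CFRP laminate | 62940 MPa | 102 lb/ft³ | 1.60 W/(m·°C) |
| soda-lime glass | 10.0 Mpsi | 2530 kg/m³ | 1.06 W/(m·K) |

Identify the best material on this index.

CFRP laminate

Screen on constraints: k ≥ 1.33 W/(m·K). Survivors: low-carbon steel, magnesium alloy, CFRP laminate.
After converting to SI:
  low-carbon steel: E = 204.0 GPa, ρ = 7810 kg/m³
  magnesium alloy: E = 46.50 GPa, ρ = 1778 kg/m³
  CFRP laminate: E = 62.94 GPa, ρ = 1634 kg/m³
  CFRP laminate: M = 4.86×10⁻³
  magnesium alloy: M = 3.84×10⁻³
  low-carbon steel: M = 1.83×10⁻³
CFRP laminate ranks first.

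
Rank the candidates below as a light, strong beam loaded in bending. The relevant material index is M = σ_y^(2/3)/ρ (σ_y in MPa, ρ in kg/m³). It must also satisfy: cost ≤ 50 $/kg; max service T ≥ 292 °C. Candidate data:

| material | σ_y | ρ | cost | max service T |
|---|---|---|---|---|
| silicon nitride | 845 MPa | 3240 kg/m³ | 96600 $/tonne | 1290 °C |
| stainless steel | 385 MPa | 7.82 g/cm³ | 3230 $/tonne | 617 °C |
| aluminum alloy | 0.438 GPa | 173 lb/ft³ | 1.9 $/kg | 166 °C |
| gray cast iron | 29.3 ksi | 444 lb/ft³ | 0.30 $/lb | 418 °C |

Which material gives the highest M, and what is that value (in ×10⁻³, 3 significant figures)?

Screen on constraints: cost ≤ 50 $/kg; max service T ≥ 292 °C. Survivors: stainless steel, gray cast iron.
After converting to SI:
  stainless steel: σ_y = 385.0 MPa, ρ = 7820 kg/m³
  gray cast iron: σ_y = 202.0 MPa, ρ = 7112 kg/m³
  stainless steel: M = 6.77×10⁻³
  gray cast iron: M = 4.84×10⁻³
Highest index: stainless steel.

stainless steel, M = 6.77×10⁻³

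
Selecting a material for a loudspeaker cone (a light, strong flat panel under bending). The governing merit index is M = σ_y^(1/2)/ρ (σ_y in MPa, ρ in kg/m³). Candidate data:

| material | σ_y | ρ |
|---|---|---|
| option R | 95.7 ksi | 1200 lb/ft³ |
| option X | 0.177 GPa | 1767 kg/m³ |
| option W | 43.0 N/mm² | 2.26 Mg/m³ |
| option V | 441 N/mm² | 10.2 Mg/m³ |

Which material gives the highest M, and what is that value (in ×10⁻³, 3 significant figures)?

option X, M = 7.53×10⁻³

Convert each candidate to consistent units, then evaluate M:
  option R: σ_y = 659.8 MPa, ρ = 19220 kg/m³
  option X: σ_y = 177.0 MPa, ρ = 1767 kg/m³
  option W: σ_y = 43.00 MPa, ρ = 2260 kg/m³
  option V: σ_y = 441.0 MPa, ρ = 10200 kg/m³
  option X: M = 7.53×10⁻³
  option W: M = 2.90×10⁻³
  option V: M = 2.06×10⁻³
  option R: M = 1.34×10⁻³
Highest index: option X.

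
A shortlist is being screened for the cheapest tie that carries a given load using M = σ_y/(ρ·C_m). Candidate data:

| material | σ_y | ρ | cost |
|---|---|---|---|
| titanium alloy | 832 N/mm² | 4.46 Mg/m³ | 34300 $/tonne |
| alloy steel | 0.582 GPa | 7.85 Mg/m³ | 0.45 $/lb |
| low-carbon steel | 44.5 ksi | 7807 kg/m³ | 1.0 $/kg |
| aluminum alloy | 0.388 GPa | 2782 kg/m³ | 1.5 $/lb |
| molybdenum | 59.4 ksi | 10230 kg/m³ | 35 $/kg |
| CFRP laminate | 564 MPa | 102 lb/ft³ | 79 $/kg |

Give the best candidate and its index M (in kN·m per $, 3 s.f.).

After converting to SI:
  titanium alloy: σ_y = 832.0 MPa, ρ = 4460 kg/m³, cost = 34.30 $/kg
  alloy steel: σ_y = 582.0 MPa, ρ = 7850 kg/m³, cost = 0.9921 $/kg
  low-carbon steel: σ_y = 306.8 MPa, ρ = 7807 kg/m³, cost = 1.000 $/kg
  aluminum alloy: σ_y = 388.0 MPa, ρ = 2782 kg/m³, cost = 3.307 $/kg
  molybdenum: σ_y = 409.5 MPa, ρ = 10230 kg/m³, cost = 35.00 $/kg
  CFRP laminate: σ_y = 564.0 MPa, ρ = 1634 kg/m³, cost = 79.00 $/kg
  alloy steel: M = 74.7 kN·m per $
  aluminum alloy: M = 42.2 kN·m per $
  low-carbon steel: M = 39.3 kN·m per $
  titanium alloy: M = 5.44 kN·m per $
  CFRP laminate: M = 4.37 kN·m per $
  molybdenum: M = 1.14 kN·m per $
The maximum is for alloy steel.

alloy steel, M = 74.7 kN·m per $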